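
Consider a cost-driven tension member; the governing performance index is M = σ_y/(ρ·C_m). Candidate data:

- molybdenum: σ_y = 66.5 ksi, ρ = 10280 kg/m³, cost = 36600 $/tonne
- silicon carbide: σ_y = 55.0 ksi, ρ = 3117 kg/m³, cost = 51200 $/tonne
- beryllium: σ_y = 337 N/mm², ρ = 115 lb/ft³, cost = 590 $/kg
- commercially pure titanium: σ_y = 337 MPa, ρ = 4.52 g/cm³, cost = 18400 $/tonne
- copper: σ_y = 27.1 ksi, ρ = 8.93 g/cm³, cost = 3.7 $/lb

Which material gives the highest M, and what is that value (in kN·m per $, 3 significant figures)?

In SI units:
  molybdenum: σ_y = 458.5 MPa, ρ = 10280 kg/m³, cost = 36.60 $/kg
  silicon carbide: σ_y = 379.2 MPa, ρ = 3117 kg/m³, cost = 51.20 $/kg
  beryllium: σ_y = 337.0 MPa, ρ = 1842 kg/m³, cost = 590.0 $/kg
  commercially pure titanium: σ_y = 337.0 MPa, ρ = 4520 kg/m³, cost = 18.40 $/kg
  copper: σ_y = 186.8 MPa, ρ = 8930 kg/m³, cost = 8.157 $/kg
  commercially pure titanium: M = 4.05 kN·m per $
  copper: M = 2.57 kN·m per $
  silicon carbide: M = 2.38 kN·m per $
  molybdenum: M = 1.22 kN·m per $
  beryllium: M = 0.310 kN·m per $
Commercially pure titanium ranks first.

commercially pure titanium, M = 4.05 kN·m per $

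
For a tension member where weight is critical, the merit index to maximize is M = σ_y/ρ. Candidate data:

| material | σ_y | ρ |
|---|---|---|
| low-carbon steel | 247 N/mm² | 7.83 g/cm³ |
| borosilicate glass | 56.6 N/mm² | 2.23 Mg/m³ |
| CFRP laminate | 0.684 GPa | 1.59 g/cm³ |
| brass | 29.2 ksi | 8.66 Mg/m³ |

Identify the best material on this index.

Putting every candidate on a common basis:
  low-carbon steel: σ_y = 247.0 MPa, ρ = 7830 kg/m³
  borosilicate glass: σ_y = 56.60 MPa, ρ = 2230 kg/m³
  CFRP laminate: σ_y = 684.0 MPa, ρ = 1590 kg/m³
  brass: σ_y = 201.3 MPa, ρ = 8660 kg/m³
  CFRP laminate: M = 430 kN·m/kg
  low-carbon steel: M = 31.5 kN·m/kg
  borosilicate glass: M = 25.4 kN·m/kg
  brass: M = 23.2 kN·m/kg
The maximum is for CFRP laminate.

CFRP laminate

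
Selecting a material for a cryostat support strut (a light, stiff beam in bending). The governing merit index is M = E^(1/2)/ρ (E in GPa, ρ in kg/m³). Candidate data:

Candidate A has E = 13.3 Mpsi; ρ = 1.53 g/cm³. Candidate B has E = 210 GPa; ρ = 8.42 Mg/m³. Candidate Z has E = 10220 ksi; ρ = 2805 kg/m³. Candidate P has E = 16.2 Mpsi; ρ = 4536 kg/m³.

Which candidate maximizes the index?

candidate A

Normalizing units and computing the index:
  candidate A: E = 91.70 GPa, ρ = 1530 kg/m³
  candidate B: E = 210.0 GPa, ρ = 8420 kg/m³
  candidate Z: E = 70.46 GPa, ρ = 2805 kg/m³
  candidate P: E = 111.7 GPa, ρ = 4536 kg/m³
  candidate A: M = 6.26×10⁻³
  candidate Z: M = 2.99×10⁻³
  candidate P: M = 2.33×10⁻³
  candidate B: M = 1.72×10⁻³
The maximum is for candidate A.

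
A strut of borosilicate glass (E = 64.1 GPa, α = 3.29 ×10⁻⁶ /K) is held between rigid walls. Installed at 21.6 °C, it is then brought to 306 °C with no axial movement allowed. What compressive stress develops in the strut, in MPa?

ΔT = 284.4 K. Constrained thermal stress σ = E·α·ΔT = 64.10×10³ MPa × 3.29×10⁻⁶ × 284.4 = 60.0 MPa (compressive).

60.0 MPa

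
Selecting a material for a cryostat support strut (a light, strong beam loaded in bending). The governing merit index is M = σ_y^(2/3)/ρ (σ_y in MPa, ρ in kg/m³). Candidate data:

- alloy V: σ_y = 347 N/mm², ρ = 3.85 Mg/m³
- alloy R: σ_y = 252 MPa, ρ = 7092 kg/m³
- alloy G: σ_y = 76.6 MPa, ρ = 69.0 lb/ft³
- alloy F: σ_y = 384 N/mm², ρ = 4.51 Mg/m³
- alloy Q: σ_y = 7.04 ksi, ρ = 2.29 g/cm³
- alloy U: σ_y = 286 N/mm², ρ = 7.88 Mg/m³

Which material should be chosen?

alloy G

Putting every candidate on a common basis:
  alloy V: σ_y = 347.0 MPa, ρ = 3850 kg/m³
  alloy R: σ_y = 252.0 MPa, ρ = 7092 kg/m³
  alloy G: σ_y = 76.60 MPa, ρ = 1105 kg/m³
  alloy F: σ_y = 384.0 MPa, ρ = 4510 kg/m³
  alloy Q: σ_y = 48.54 MPa, ρ = 2290 kg/m³
  alloy U: σ_y = 286.0 MPa, ρ = 7880 kg/m³
  alloy G: M = 16.3×10⁻³
  alloy V: M = 12.8×10⁻³
  alloy F: M = 11.7×10⁻³
  alloy Q: M = 5.81×10⁻³
  alloy R: M = 5.63×10⁻³
  alloy U: M = 5.51×10⁻³
Alloy G has the largest M.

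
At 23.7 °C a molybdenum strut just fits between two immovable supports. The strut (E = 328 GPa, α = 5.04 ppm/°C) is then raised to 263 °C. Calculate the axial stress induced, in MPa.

ΔT = 239.3 K. Constrained thermal stress σ = E·α·ΔT = 328.0×10³ MPa × 5.04×10⁻⁶ × 239.3 = 396 MPa (compressive).

396 MPa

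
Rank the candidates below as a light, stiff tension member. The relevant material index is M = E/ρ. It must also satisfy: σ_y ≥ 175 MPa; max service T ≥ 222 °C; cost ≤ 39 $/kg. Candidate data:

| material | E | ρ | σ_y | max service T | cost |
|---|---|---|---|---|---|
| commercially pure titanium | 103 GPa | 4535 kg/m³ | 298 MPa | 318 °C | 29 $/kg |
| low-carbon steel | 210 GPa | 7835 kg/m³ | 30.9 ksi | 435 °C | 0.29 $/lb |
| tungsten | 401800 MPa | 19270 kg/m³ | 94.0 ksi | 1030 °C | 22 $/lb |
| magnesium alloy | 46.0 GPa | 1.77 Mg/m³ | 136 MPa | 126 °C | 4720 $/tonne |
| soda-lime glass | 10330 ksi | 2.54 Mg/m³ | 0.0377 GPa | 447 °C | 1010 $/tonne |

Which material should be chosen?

Screen on constraints: σ_y ≥ 175 MPa; max service T ≥ 222 °C; cost ≤ 39 $/kg. Survivors: commercially pure titanium, low-carbon steel.
Putting every candidate on a common basis:
  commercially pure titanium: E = 103.0 GPa, ρ = 4535 kg/m³
  low-carbon steel: E = 210.0 GPa, ρ = 7835 kg/m³
  low-carbon steel: M = 26.8 MN·m/kg
  commercially pure titanium: M = 22.7 MN·m/kg
Low-carbon steel ranks first.

low-carbon steel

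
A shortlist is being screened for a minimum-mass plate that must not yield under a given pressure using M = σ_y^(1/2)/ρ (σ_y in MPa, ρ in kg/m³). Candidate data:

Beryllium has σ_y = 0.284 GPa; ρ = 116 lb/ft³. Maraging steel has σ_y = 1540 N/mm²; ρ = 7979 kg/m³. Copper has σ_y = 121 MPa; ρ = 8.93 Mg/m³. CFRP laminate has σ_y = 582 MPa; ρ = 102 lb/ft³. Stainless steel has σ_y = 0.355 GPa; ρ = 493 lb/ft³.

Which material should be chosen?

CFRP laminate

Putting every candidate on a common basis:
  beryllium: σ_y = 284.0 MPa, ρ = 1858 kg/m³
  maraging steel: σ_y = 1540 MPa, ρ = 7979 kg/m³
  copper: σ_y = 121.0 MPa, ρ = 8930 kg/m³
  CFRP laminate: σ_y = 582.0 MPa, ρ = 1634 kg/m³
  stainless steel: σ_y = 355.0 MPa, ρ = 7897 kg/m³
  CFRP laminate: M = 14.8×10⁻³
  beryllium: M = 9.07×10⁻³
  maraging steel: M = 4.92×10⁻³
  stainless steel: M = 2.39×10⁻³
  copper: M = 1.23×10⁻³
CFRP laminate ranks first.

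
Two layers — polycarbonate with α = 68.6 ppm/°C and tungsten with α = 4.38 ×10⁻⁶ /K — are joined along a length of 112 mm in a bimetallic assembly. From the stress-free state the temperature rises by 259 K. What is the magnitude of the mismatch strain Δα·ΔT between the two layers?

0.0166

Δα = |68.6 − 4.38|×10⁻⁶/K = 64.2×10⁻⁶/K.
Mismatch strain = Δα·ΔT = 64.2×10⁻⁶ × 259.0 = 0.0166.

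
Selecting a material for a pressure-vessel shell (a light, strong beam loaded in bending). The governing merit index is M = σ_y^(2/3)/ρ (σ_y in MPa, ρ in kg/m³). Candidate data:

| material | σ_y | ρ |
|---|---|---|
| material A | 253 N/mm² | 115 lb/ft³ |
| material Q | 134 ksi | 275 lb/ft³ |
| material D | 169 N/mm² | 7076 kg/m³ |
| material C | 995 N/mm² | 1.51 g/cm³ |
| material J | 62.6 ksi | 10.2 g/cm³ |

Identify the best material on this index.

Putting every candidate on a common basis:
  material A: σ_y = 253.0 MPa, ρ = 1842 kg/m³
  material Q: σ_y = 923.9 MPa, ρ = 4405 kg/m³
  material D: σ_y = 169.0 MPa, ρ = 7076 kg/m³
  material C: σ_y = 995.0 MPa, ρ = 1510 kg/m³
  material J: σ_y = 431.6 MPa, ρ = 10200 kg/m³
  material C: M = 66.0×10⁻³
  material A: M = 21.7×10⁻³
  material Q: M = 21.5×10⁻³
  material J: M = 5.60×10⁻³
  material D: M = 4.32×10⁻³
Highest index: material C.

material C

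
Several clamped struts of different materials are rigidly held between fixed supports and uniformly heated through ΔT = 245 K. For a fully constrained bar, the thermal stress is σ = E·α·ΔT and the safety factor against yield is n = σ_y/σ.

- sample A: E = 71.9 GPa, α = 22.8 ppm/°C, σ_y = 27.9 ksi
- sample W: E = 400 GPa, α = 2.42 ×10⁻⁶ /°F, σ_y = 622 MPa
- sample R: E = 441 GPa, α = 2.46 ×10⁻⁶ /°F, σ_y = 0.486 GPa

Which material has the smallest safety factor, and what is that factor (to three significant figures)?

In consistent units (E in GPa, α in ×10⁻⁶/K, σ_y in MPa):
  sample A: E = 71.90, α = 22.8, σ_y = 192.4 → σ = 402 MPa, n = 0.479
  sample W: E = 400.0, α = 4.36, σ_y = 622.0 → σ = 427 MPa, n = 1.46
  sample R: E = 441.0, α = 4.43, σ_y = 486.0 → σ = 478 MPa, n = 1.02
Smallest n: sample A with n = 0.479.

sample A, n = 0.479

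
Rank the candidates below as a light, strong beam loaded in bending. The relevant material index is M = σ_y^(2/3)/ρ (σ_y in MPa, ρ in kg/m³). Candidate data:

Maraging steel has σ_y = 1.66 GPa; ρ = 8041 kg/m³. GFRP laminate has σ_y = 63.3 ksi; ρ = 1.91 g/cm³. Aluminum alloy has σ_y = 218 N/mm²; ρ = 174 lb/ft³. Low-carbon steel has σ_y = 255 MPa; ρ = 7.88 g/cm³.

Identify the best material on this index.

GFRP laminate

Convert each candidate to consistent units, then evaluate M:
  maraging steel: σ_y = 1660 MPa, ρ = 8041 kg/m³
  GFRP laminate: σ_y = 436.4 MPa, ρ = 1910 kg/m³
  aluminum alloy: σ_y = 218.0 MPa, ρ = 2787 kg/m³
  low-carbon steel: σ_y = 255.0 MPa, ρ = 7880 kg/m³
  GFRP laminate: M = 30.1×10⁻³
  maraging steel: M = 17.4×10⁻³
  aluminum alloy: M = 13.0×10⁻³
  low-carbon steel: M = 5.10×10⁻³
The maximum is for GFRP laminate.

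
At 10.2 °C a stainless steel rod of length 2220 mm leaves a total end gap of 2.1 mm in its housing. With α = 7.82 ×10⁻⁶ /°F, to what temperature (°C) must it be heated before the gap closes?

α = 7.82×10⁻⁶/°F × 9/5 = 14.1×10⁻⁶/K.
α·L₀·ΔT = 2.1 mm ⇒ ΔT = 2.1 / (14.1×10⁻⁶ × 2220.0) = 67.20 K.
T = 10.2 + 67.20 = 77.40 °C.

77.4 °C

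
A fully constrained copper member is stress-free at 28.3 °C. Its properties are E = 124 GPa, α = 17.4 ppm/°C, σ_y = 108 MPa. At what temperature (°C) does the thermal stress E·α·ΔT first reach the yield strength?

E·α·ΔT = 108.0 MPa ⇒ ΔT = 108.0 / (124.0×10³ × 17.4×10⁻⁶) = 50.06 K.
T = 28.3 + 50.06 = 78.36 °C.

78.4 °C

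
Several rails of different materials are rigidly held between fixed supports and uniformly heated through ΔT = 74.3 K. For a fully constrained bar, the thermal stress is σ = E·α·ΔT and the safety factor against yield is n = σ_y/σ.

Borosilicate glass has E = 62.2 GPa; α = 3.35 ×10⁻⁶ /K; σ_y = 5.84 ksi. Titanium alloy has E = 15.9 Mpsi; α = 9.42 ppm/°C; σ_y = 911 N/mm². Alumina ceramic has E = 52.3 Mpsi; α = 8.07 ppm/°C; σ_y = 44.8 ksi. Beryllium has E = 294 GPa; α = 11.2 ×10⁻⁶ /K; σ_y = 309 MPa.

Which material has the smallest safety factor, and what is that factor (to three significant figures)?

beryllium, n = 1.26

Per material, after unit conversion:
  borosilicate glass: E = 62.20, α = 3.35, σ_y = 40.27 → σ = 15.5 MPa, n = 2.60
  titanium alloy: E = 109.6, α = 9.42, σ_y = 911.0 → σ = 76.7 MPa, n = 11.9
  alumina ceramic: E = 360.6, α = 8.07, σ_y = 308.9 → σ = 216 MPa, n = 1.43
  beryllium: E = 294.0, α = 11.2, σ_y = 309.0 → σ = 245 MPa, n = 1.26
The minimum is beryllium at n = 1.26.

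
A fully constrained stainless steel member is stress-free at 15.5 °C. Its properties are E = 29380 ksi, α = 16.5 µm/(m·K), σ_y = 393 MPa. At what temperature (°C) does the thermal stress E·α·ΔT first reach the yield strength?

133 °C

E = 29380 ksi = 202.6 GPa.
E·α·ΔT = 393.0 MPa ⇒ ΔT = 393.0 / (202.6×10³ × 16.5×10⁻⁶) = 117.6 K.
T = 15.5 + 117.6 = 133.1 °C.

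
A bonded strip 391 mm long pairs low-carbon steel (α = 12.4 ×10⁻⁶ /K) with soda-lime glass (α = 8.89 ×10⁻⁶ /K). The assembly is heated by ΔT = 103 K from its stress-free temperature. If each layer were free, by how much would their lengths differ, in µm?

Δα = |12.4 − 8.89|×10⁻⁶/K = 3.51×10⁻⁶/K.
ΔL_mismatch = Δα·L·ΔT = 3.51×10⁻⁶ × 391.0 mm × 103.0 K = 141 µm.

141 µm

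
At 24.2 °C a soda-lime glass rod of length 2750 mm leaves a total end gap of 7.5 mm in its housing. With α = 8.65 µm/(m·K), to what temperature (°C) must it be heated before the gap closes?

339 °C

α·L₀·ΔT = 7.5 mm ⇒ ΔT = 7.5 / (8.65×10⁻⁶ × 2750.0) = 315.3 K.
T = 24.2 + 315.3 = 339.5 °C.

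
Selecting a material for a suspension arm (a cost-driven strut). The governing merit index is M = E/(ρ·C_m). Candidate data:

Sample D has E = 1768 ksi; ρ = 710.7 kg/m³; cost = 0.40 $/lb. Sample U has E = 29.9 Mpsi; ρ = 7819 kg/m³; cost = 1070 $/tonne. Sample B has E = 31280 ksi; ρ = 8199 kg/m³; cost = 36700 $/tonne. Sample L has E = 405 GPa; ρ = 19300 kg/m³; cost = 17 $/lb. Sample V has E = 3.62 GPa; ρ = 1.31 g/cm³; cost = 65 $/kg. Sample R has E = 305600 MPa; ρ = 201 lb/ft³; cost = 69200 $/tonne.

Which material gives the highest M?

sample U

Normalizing units and computing the index:
  sample D: E = 12.19 GPa, ρ = 710.7 kg/m³, cost = 0.8818 $/kg
  sample U: E = 206.2 GPa, ρ = 7819 kg/m³, cost = 1.070 $/kg
  sample B: E = 215.7 GPa, ρ = 8199 kg/m³, cost = 36.70 $/kg
  sample L: E = 405.0 GPa, ρ = 19300 kg/m³, cost = 37.48 $/kg
  sample V: E = 3.620 GPa, ρ = 1310 kg/m³, cost = 65.00 $/kg
  sample R: E = 305.6 GPa, ρ = 3220 kg/m³, cost = 69.20 $/kg
  sample U: M = 24.6 MN·m per $
  sample D: M = 19.5 MN·m per $
  sample R: M = 1.37 MN·m per $
  sample B: M = 0.717 MN·m per $
  sample L: M = 0.560 MN·m per $
  sample V: M = 0.0425 MN·m per $
Sample U has the largest M.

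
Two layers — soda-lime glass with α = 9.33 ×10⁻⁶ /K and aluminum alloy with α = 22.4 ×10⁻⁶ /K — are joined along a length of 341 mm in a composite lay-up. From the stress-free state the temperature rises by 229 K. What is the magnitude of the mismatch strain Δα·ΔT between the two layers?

2.99×10⁻³

Δα = |9.33 − 22.4|×10⁻⁶/K = 13.1×10⁻⁶/K.
Mismatch strain = Δα·ΔT = 13.1×10⁻⁶ × 229.0 = 2.99×10⁻³.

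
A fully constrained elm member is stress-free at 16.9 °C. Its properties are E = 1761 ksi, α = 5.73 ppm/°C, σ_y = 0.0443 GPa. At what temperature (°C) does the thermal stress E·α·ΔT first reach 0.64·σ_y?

E = 1761 ksi = 12.14 GPa.
σ_y = 0.0443 GPa = 44.30 MPa.
E·α·ΔT = 28.35 MPa ⇒ ΔT = 28.35 / (12.14×10³ × 5.73×10⁻⁶) = 407.5 K.
T = 16.9 + 407.5 = 424.4 °C.

424 °C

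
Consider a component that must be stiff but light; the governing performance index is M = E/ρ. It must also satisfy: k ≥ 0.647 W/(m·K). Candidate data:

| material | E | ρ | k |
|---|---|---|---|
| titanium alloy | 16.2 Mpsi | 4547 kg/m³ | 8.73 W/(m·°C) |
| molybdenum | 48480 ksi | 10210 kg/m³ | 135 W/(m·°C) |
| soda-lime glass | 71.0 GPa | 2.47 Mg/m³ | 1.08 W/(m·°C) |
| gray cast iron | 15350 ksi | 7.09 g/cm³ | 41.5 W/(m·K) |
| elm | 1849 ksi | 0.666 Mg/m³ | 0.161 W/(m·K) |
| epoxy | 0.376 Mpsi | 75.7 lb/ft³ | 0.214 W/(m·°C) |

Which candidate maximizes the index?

molybdenum

Screen on constraints: k ≥ 0.647 W/(m·K). Survivors: titanium alloy, molybdenum, soda-lime glass, gray cast iron.
After converting to SI:
  titanium alloy: E = 111.7 GPa, ρ = 4547 kg/m³
  molybdenum: E = 334.3 GPa, ρ = 10210 kg/m³
  soda-lime glass: E = 71.00 GPa, ρ = 2470 kg/m³
  gray cast iron: E = 105.8 GPa, ρ = 7090 kg/m³
  molybdenum: M = 32.7 MN·m/kg
  soda-lime glass: M = 28.7 MN·m/kg
  titanium alloy: M = 24.6 MN·m/kg
  gray cast iron: M = 14.9 MN·m/kg
Highest index: molybdenum.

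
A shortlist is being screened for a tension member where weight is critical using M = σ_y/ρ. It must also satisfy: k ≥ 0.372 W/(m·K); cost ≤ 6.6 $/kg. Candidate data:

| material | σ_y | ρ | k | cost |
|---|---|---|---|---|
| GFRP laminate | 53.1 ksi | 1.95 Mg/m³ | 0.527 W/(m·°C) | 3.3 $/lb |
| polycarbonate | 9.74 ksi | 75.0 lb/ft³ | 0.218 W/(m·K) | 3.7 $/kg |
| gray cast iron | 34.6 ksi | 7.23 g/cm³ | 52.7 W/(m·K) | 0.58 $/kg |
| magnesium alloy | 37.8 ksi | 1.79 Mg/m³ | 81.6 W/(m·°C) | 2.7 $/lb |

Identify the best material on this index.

magnesium alloy

Screen on constraints: k ≥ 0.372 W/(m·K); cost ≤ 6.6 $/kg. Survivors: gray cast iron, magnesium alloy.
Convert each candidate to consistent units, then evaluate M:
  gray cast iron: σ_y = 238.6 MPa, ρ = 7230 kg/m³
  magnesium alloy: σ_y = 260.6 MPa, ρ = 1790 kg/m³
  magnesium alloy: M = 146 kN·m/kg
  gray cast iron: M = 33.0 kN·m/kg
The maximum is for magnesium alloy.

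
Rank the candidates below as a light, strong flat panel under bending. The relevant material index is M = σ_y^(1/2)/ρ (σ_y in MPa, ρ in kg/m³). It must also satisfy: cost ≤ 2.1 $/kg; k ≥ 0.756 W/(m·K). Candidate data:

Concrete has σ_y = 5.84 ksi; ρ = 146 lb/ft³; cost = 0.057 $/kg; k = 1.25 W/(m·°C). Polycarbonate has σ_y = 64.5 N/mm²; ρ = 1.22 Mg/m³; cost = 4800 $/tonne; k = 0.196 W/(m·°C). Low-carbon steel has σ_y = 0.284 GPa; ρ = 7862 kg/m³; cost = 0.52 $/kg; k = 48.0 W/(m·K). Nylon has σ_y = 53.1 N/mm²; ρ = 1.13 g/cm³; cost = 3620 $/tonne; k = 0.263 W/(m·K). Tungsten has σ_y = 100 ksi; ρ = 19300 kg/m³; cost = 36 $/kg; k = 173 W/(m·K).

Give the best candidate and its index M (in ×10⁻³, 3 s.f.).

Screen on constraints: cost ≤ 2.1 $/kg; k ≥ 0.756 W/(m·K). Survivors: concrete, low-carbon steel.
Convert each candidate to consistent units, then evaluate M:
  concrete: σ_y = 40.27 MPa, ρ = 2339 kg/m³
  low-carbon steel: σ_y = 284.0 MPa, ρ = 7862 kg/m³
  concrete: M = 2.71×10⁻³
  low-carbon steel: M = 2.14×10⁻³
Highest index: concrete.

concrete, M = 2.71×10⁻³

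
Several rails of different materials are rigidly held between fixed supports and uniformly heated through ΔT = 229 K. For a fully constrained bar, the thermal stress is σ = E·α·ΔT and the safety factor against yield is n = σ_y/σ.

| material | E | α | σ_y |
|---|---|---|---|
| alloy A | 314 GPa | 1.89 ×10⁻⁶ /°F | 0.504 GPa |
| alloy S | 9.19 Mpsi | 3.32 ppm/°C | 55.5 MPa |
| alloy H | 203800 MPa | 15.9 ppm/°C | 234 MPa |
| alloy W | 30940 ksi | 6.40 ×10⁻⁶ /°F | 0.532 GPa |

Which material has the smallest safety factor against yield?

Per material, after unit conversion:
  alloy A: E = 314.0, α = 3.40, σ_y = 504.0 → σ = 245 MPa, n = 2.06
  alloy S: E = 63.36, α = 3.32, σ_y = 55.50 → σ = 48.2 MPa, n = 1.15
  alloy H: E = 203.8, α = 15.9, σ_y = 234.0 → σ = 742 MPa, n = 0.315
  alloy W: E = 213.3, α = 11.5, σ_y = 532.0 → σ = 563 MPa, n = 0.945
The minimum is alloy H at n = 0.315.

alloy H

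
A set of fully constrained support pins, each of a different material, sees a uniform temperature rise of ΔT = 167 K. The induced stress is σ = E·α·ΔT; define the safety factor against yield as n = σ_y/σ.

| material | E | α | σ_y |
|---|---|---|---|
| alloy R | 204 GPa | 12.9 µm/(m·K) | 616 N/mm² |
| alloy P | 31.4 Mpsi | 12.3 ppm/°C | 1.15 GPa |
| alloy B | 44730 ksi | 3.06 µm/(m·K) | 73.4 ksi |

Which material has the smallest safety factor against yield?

Per material, after unit conversion:
  alloy R: E = 204.0, α = 12.9, σ_y = 616.0 → σ = 439 MPa, n = 1.40
  alloy P: E = 216.5, α = 12.3, σ_y = 1150 → σ = 445 MPa, n = 2.59
  alloy B: E = 308.4, α = 3.06, σ_y = 506.1 → σ = 158 MPa, n = 3.21
The minimum is alloy R at n = 1.40.

alloy R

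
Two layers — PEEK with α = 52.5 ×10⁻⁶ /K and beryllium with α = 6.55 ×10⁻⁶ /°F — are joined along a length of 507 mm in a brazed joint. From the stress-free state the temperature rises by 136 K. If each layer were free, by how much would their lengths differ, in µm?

beryllium: α = 6.55×10⁻⁶/°F × 9/5 = 11.8×10⁻⁶/K.
Δα = |52.5 − 11.8|×10⁻⁶/K = 40.7×10⁻⁶/K.
ΔL_mismatch = Δα·L·ΔT = 40.7×10⁻⁶ × 507.0 mm × 136.0 K = 2810 µm.

2810 µm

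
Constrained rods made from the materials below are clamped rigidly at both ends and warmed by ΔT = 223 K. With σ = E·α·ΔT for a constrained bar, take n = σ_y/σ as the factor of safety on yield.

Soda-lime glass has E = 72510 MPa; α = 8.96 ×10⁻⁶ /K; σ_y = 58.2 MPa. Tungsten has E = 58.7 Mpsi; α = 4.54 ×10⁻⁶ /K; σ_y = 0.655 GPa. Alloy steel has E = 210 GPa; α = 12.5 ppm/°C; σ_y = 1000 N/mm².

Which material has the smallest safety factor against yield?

soda-lime glass

With everything in SI (GPa, ×10⁻⁶/K, MPa):
  soda-lime glass: E = 72.51, α = 8.96, σ_y = 58.20 → σ = 145 MPa, n = 0.402
  tungsten: E = 404.7, α = 4.54, σ_y = 655.0 → σ = 410 MPa, n = 1.60
  alloy steel: E = 210.0, α = 12.5, σ_y = 1000 → σ = 585 MPa, n = 1.71
Soda-lime glass has the lowest safety factor, n = 0.402.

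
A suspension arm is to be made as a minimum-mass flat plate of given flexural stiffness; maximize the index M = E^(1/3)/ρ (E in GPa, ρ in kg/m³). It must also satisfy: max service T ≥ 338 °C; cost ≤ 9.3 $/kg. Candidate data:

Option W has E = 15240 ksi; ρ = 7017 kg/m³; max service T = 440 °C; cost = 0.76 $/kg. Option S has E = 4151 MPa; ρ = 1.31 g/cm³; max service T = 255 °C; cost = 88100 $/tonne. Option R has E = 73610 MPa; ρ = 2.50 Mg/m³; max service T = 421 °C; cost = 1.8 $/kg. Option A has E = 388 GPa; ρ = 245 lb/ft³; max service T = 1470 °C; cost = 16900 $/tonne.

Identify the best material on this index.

option R

Screen on constraints: max service T ≥ 338 °C; cost ≤ 9.3 $/kg. Survivors: option W, option R.
Convert each candidate to consistent units, then evaluate M:
  option W: E = 105.1 GPa, ρ = 7017 kg/m³
  option R: E = 73.61 GPa, ρ = 2500 kg/m³
  option R: M = 1.68×10⁻³
  option W: M = 0.672×10⁻³
Option R has the largest M.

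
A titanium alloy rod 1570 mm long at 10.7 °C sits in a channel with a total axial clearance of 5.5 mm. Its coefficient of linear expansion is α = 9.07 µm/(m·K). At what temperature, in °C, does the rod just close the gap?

397 °C

α·L₀·ΔT = 5.5 mm ⇒ ΔT = 5.5 / (9.07×10⁻⁶ × 1570.0) = 386.2 K.
T = 10.7 + 386.2 = 396.9 °C.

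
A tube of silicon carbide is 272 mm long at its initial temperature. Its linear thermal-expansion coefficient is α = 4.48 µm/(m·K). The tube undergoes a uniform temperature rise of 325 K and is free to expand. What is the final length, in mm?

272.40 mm

ΔL = α·L₀·ΔT = 4.48×10⁻⁶ × 272 mm × 325.0 K = 0.396 mm.
L = L₀ + ΔL = 272 + 0.396 = 272.40 mm.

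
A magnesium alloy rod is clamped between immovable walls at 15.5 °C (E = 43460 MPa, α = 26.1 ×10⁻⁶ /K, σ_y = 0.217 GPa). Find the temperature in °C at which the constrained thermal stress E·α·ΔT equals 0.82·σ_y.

172 °C

E = 43460 MPa = 43.46 GPa.
σ_y = 0.217 GPa = 217.0 MPa.
E·α·ΔT = 177.9 MPa ⇒ ΔT = 177.9 / (43.46×10³ × 26.1×10⁻⁶) = 156.9 K.
T = 15.5 + 156.9 = 172.4 °C.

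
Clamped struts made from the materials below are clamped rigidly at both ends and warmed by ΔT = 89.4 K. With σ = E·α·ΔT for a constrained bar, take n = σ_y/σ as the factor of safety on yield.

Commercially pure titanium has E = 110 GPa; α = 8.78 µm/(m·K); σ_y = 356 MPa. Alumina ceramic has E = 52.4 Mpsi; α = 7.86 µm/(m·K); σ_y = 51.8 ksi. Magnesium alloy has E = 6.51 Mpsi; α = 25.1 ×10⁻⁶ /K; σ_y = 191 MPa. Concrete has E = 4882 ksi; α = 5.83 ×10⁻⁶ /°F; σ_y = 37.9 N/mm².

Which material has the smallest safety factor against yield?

concrete

Per material, after unit conversion:
  commercially pure titanium: E = 110.0, α = 8.78, σ_y = 356.0 → σ = 86.3 MPa, n = 4.12
  alumina ceramic: E = 361.3, α = 7.86, σ_y = 357.1 → σ = 254 MPa, n = 1.41
  magnesium alloy: E = 44.88, α = 25.1, σ_y = 191.0 → σ = 101 MPa, n = 1.90
  concrete: E = 33.66, α = 10.5, σ_y = 37.90 → σ = 31.6 MPa, n = 1.20
Smallest n: concrete with n = 1.20.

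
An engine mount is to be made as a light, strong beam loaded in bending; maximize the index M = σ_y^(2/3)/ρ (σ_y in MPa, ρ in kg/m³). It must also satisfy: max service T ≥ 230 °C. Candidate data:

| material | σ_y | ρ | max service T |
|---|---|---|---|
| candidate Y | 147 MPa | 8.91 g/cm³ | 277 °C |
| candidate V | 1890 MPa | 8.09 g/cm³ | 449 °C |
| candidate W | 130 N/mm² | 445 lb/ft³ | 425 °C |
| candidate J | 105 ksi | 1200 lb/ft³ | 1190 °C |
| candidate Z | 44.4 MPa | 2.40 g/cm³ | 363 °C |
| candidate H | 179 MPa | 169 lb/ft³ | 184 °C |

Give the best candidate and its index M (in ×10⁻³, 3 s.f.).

candidate V, M = 18.9×10⁻³

Screen on constraints: max service T ≥ 230 °C. Survivors: candidate Y, candidate V, candidate W, candidate J, candidate Z.
In SI units:
  candidate Y: σ_y = 147.0 MPa, ρ = 8910 kg/m³
  candidate V: σ_y = 1890 MPa, ρ = 8090 kg/m³
  candidate W: σ_y = 130.0 MPa, ρ = 7128 kg/m³
  candidate J: σ_y = 723.9 MPa, ρ = 19220 kg/m³
  candidate Z: σ_y = 44.40 MPa, ρ = 2400 kg/m³
  candidate V: M = 18.9×10⁻³
  candidate Z: M = 5.22×10⁻³
  candidate J: M = 4.19×10⁻³
  candidate W: M = 3.60×10⁻³
  candidate Y: M = 3.13×10⁻³
Candidate V ranks first.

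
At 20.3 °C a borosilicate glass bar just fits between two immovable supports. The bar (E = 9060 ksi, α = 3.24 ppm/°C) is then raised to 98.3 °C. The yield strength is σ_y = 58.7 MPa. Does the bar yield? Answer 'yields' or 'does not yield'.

does not yield

E = 9060 ksi = 62.47 GPa.
ΔT = 78.00 K. Constrained thermal stress σ = E·α·ΔT = 62.47×10³ MPa × 3.24×10⁻⁶ × 78.00 = 15.8 MPa (compressive).
Compare to σ_y = 58.7 MPa: σ < σ_y, so it does not yield.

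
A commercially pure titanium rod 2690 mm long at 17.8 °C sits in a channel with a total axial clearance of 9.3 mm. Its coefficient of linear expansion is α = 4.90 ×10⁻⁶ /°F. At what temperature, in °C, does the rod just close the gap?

410 °C

α = 4.90×10⁻⁶/°F × 9/5 = 8.82×10⁻⁶/K.
α·L₀·ΔT = 9.3 mm ⇒ ΔT = 9.3 / (8.82×10⁻⁶ × 2690.0) = 392.0 K.
T = 17.8 + 392.0 = 409.8 °C.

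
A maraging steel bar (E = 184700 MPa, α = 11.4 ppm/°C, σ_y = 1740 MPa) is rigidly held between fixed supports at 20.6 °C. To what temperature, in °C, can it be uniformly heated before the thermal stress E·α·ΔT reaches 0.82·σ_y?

E = 184700 MPa = 184.7 GPa.
E·α·ΔT = 1427 MPa ⇒ ΔT = 1427 / (184.7×10³ × 11.4×10⁻⁶) = 677.6 K.
T = 20.6 + 677.6 = 698.2 °C.

698 °C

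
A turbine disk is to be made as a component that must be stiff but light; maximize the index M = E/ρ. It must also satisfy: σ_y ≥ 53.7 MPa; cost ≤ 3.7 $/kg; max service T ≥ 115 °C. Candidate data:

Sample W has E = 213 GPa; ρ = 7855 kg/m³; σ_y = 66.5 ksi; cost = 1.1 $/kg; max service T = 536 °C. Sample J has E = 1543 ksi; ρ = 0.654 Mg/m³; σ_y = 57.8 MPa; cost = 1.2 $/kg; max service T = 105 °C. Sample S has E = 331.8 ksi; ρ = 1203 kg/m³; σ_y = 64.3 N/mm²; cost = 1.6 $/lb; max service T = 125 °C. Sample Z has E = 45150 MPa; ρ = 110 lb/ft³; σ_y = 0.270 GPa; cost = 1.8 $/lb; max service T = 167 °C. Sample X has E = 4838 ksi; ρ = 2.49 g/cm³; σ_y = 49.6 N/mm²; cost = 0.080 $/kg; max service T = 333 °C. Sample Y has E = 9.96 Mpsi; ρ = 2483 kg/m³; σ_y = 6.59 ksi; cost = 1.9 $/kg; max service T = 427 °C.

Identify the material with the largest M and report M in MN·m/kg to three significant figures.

Screen on constraints: σ_y ≥ 53.7 MPa; cost ≤ 3.7 $/kg; max service T ≥ 115 °C. Survivors: sample W, sample S.
In SI units:
  sample W: E = 213.0 GPa, ρ = 7855 kg/m³
  sample S: E = 2.288 GPa, ρ = 1203 kg/m³
  sample W: M = 27.1 MN·m/kg
  sample S: M = 1.90 MN·m/kg
Sample W ranks first.

sample W, M = 27.1 MN·m/kg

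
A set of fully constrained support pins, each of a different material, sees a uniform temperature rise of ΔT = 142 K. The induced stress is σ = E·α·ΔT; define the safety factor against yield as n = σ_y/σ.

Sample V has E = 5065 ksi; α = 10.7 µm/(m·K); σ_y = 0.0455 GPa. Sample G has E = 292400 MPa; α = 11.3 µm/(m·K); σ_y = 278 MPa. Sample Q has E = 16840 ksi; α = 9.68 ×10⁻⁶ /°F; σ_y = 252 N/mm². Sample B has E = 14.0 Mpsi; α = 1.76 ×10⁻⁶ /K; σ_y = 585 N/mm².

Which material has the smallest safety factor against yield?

Per material, after unit conversion:
  sample V: E = 34.92, α = 10.7, σ_y = 45.50 → σ = 53.1 MPa, n = 0.858
  sample G: E = 292.4, α = 11.3, σ_y = 278.0 → σ = 469 MPa, n = 0.593
  sample Q: E = 116.1, α = 17.4, σ_y = 252.0 → σ = 287 MPa, n = 0.877
  sample B: E = 96.53, α = 1.76, σ_y = 585.0 → σ = 24.1 MPa, n = 24.2
The minimum is sample G at n = 0.593.

sample G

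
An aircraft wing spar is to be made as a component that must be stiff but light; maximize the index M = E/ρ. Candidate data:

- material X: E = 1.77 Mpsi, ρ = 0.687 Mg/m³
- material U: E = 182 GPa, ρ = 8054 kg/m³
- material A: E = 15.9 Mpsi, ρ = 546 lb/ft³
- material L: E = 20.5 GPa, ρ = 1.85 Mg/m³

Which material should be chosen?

After converting to SI:
  material X: E = 12.20 GPa, ρ = 687.0 kg/m³
  material U: E = 182.0 GPa, ρ = 8054 kg/m³
  material A: E = 109.6 GPa, ρ = 8746 kg/m³
  material L: E = 20.50 GPa, ρ = 1850 kg/m³
  material U: M = 22.6 MN·m/kg
  material X: M = 17.8 MN·m/kg
  material A: M = 12.5 MN·m/kg
  material L: M = 11.1 MN·m/kg
Highest index: material U.

material U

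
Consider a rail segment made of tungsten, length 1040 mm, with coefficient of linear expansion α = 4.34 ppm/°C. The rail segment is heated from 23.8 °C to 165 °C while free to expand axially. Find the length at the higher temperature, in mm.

ΔT = 165 − 23.8 = 141.2 K.
ΔL = α·L₀·ΔT = 4.34×10⁻⁶ × 1040 mm × 141.2 K = 0.637 mm.
L = L₀ + ΔL = 1040 + 0.637 = 1040.6 mm.

1040.6 mm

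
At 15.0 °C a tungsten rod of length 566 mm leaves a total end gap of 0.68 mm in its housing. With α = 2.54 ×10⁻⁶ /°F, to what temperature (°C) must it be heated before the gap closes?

278 °C

α = 2.54×10⁻⁶/°F × 9/5 = 4.57×10⁻⁶/K.
α·L₀·ΔT = 0.68 mm ⇒ ΔT = 0.68 / (4.57×10⁻⁶ × 566.0) = 262.8 K.
T = 15.0 + 262.8 = 277.8 °C.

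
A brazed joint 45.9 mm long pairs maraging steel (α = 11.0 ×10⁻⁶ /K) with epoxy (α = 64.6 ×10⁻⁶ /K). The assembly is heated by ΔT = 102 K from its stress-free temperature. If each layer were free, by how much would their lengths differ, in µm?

Δα = |11.0 − 64.6|×10⁻⁶/K = 53.6×10⁻⁶/K.
ΔL_mismatch = Δα·L·ΔT = 53.6×10⁻⁶ × 45.9 mm × 102.0 K = 251 µm.

251 µm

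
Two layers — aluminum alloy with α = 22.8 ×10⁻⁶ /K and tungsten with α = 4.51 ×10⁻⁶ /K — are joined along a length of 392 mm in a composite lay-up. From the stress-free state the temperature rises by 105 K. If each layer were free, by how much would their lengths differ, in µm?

Δα = |22.8 − 4.51|×10⁻⁶/K = 18.3×10⁻⁶/K.
ΔL_mismatch = Δα·L·ΔT = 18.3×10⁻⁶ × 392.0 mm × 105.0 K = 753 µm.

753 µm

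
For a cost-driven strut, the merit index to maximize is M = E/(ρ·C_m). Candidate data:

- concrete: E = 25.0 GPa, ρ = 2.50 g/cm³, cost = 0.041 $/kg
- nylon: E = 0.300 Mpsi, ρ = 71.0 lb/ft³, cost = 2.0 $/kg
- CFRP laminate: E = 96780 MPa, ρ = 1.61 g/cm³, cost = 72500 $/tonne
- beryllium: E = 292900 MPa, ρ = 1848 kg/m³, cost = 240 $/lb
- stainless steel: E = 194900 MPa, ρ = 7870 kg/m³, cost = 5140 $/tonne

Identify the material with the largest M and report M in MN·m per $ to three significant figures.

concrete, M = 244 MN·m per $

Convert each candidate to consistent units, then evaluate M:
  concrete: E = 25.00 GPa, ρ = 2500 kg/m³, cost = 0.04100 $/kg
  nylon: E = 2.068 GPa, ρ = 1137 kg/m³, cost = 2.000 $/kg
  CFRP laminate: E = 96.78 GPa, ρ = 1610 kg/m³, cost = 72.50 $/kg
  beryllium: E = 292.9 GPa, ρ = 1848 kg/m³, cost = 529.1 $/kg
  stainless steel: E = 194.9 GPa, ρ = 7870 kg/m³, cost = 5.140 $/kg
  concrete: M = 244 MN·m per $
  stainless steel: M = 4.82 MN·m per $
  nylon: M = 0.909 MN·m per $
  CFRP laminate: M = 0.829 MN·m per $
  beryllium: M = 0.300 MN·m per $
The maximum is for concrete.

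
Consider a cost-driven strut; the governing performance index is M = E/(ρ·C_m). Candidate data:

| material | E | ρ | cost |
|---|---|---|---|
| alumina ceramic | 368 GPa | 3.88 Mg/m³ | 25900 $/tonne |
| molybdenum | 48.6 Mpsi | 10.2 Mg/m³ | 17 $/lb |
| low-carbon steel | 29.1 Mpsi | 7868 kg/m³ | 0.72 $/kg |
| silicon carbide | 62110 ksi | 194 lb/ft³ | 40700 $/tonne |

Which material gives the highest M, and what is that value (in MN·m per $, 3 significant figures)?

Putting every candidate on a common basis:
  alumina ceramic: E = 368.0 GPa, ρ = 3880 kg/m³, cost = 25.90 $/kg
  molybdenum: E = 335.1 GPa, ρ = 10200 kg/m³, cost = 37.48 $/kg
  low-carbon steel: E = 200.6 GPa, ρ = 7868 kg/m³, cost = 0.7200 $/kg
  silicon carbide: E = 428.2 GPa, ρ = 3108 kg/m³, cost = 40.70 $/kg
  low-carbon steel: M = 35.4 MN·m per $
  alumina ceramic: M = 3.66 MN·m per $
  silicon carbide: M = 3.39 MN·m per $
  molybdenum: M = 0.877 MN·m per $
Highest index: low-carbon steel.

low-carbon steel, M = 35.4 MN·m per $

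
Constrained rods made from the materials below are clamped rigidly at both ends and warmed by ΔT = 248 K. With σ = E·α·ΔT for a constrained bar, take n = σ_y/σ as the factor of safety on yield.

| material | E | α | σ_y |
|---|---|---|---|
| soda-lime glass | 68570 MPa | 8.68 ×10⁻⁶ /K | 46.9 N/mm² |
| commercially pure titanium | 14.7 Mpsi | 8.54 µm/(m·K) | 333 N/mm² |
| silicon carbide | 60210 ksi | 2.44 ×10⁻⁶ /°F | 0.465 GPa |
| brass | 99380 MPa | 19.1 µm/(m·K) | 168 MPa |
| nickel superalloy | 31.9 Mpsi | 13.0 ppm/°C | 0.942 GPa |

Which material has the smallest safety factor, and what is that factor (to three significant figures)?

soda-lime glass, n = 0.318

In consistent units (E in GPa, α in ×10⁻⁶/K, σ_y in MPa):
  soda-lime glass: E = 68.57, α = 8.68, σ_y = 46.90 → σ = 148 MPa, n = 0.318
  commercially pure titanium: E = 101.4, α = 8.54, σ_y = 333.0 → σ = 215 MPa, n = 1.55
  silicon carbide: E = 415.1, α = 4.39, σ_y = 465.0 → σ = 452 MPa, n = 1.03
  brass: E = 99.38, α = 19.1, σ_y = 168.0 → σ = 471 MPa, n = 0.357
  nickel superalloy: E = 219.9, α = 13.0, σ_y = 942.0 → σ = 709 MPa, n = 1.33
Smallest n: soda-lime glass with n = 0.318.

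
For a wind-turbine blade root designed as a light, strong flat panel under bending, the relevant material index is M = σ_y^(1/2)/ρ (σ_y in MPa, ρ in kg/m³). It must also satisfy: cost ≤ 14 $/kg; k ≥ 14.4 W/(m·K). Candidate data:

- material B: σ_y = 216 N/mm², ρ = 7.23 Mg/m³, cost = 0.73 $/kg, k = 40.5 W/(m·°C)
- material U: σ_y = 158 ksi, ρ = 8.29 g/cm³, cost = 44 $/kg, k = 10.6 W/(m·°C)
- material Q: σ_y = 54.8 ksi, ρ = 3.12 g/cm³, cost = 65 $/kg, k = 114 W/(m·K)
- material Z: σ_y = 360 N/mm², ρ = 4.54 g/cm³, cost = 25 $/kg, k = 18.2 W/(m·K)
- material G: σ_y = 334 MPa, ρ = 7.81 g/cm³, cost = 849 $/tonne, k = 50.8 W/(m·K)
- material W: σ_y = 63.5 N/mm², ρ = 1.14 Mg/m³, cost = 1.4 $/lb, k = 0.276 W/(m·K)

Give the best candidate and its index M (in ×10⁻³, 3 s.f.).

Screen on constraints: cost ≤ 14 $/kg; k ≥ 14.4 W/(m·K). Survivors: material B, material G.
In SI units:
  material B: σ_y = 216.0 MPa, ρ = 7230 kg/m³
  material G: σ_y = 334.0 MPa, ρ = 7810 kg/m³
  material G: M = 2.34×10⁻³
  material B: M = 2.03×10⁻³
Highest index: material G.

material G, M = 2.34×10⁻³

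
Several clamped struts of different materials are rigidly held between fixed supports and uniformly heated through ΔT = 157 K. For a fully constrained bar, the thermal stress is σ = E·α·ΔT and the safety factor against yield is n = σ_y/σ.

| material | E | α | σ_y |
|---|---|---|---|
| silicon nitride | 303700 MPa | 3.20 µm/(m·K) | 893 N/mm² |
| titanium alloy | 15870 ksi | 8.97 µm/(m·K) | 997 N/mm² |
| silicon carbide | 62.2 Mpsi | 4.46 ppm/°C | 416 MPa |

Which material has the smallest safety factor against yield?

Converting E to GPa, α to ×10⁻⁶/K, σ_y to MPa, then σ and n for each:
  silicon nitride: E = 303.7, α = 3.20, σ_y = 893.0 → σ = 153 MPa, n = 5.85
  titanium alloy: E = 109.4, α = 8.97, σ_y = 997.0 → σ = 154 MPa, n = 6.47
  silicon carbide: E = 428.9, α = 4.46, σ_y = 416.0 → σ = 300 MPa, n = 1.39
Silicon carbide has the lowest safety factor, n = 1.39.

silicon carbide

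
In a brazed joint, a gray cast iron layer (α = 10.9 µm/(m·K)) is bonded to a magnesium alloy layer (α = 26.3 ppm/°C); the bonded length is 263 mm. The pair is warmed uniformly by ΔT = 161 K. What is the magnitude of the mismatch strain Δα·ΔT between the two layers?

2.48×10⁻³

Δα = |10.9 − 26.3|×10⁻⁶/K = 15.4×10⁻⁶/K.
Mismatch strain = Δα·ΔT = 15.4×10⁻⁶ × 161.0 = 2.48×10⁻³.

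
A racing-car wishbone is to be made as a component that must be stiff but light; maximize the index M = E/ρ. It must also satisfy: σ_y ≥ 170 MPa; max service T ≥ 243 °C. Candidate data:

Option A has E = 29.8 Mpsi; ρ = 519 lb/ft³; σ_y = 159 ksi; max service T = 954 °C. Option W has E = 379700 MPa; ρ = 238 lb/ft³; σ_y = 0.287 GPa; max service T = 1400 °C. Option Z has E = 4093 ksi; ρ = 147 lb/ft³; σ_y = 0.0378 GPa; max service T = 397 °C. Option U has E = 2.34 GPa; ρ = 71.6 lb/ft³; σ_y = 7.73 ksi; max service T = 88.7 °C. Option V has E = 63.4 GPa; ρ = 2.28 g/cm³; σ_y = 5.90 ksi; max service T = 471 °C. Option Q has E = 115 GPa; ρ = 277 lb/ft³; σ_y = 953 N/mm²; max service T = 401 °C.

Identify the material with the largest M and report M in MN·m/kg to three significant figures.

option W, M = 99.6 MN·m/kg

Screen on constraints: σ_y ≥ 170 MPa; max service T ≥ 243 °C. Survivors: option A, option W, option Q.
After converting to SI:
  option A: E = 205.5 GPa, ρ = 8314 kg/m³
  option W: E = 379.7 GPa, ρ = 3812 kg/m³
  option Q: E = 115.0 GPa, ρ = 4437 kg/m³
  option W: M = 99.6 MN·m/kg
  option Q: M = 25.9 MN·m/kg
  option A: M = 24.7 MN·m/kg
Option W has the largest M.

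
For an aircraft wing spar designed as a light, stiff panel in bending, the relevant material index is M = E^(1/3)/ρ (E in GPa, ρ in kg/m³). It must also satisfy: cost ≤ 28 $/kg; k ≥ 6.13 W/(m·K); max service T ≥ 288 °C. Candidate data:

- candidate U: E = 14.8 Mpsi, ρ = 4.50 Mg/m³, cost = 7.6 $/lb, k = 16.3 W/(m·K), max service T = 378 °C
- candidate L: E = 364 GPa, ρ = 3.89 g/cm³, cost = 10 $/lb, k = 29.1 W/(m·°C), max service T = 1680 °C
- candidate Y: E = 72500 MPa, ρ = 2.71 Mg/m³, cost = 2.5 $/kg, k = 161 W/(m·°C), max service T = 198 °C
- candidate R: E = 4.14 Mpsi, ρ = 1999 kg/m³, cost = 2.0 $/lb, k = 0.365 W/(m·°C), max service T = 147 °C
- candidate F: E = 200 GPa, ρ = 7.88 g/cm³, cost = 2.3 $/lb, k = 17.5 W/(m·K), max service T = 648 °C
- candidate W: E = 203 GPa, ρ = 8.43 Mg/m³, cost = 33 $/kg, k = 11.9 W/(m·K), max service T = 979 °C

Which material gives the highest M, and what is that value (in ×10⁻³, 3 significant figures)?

Screen on constraints: cost ≤ 28 $/kg; k ≥ 6.13 W/(m·K); max service T ≥ 288 °C. Survivors: candidate U, candidate L, candidate F.
After converting to SI:
  candidate U: E = 102.0 GPa, ρ = 4500 kg/m³
  candidate L: E = 364.0 GPa, ρ = 3890 kg/m³
  candidate F: E = 200.0 GPa, ρ = 7880 kg/m³
  candidate L: M = 1.84×10⁻³
  candidate U: M = 1.04×10⁻³
  candidate F: M = 0.742×10⁻³
The maximum is for candidate L.

candidate L, M = 1.84×10⁻³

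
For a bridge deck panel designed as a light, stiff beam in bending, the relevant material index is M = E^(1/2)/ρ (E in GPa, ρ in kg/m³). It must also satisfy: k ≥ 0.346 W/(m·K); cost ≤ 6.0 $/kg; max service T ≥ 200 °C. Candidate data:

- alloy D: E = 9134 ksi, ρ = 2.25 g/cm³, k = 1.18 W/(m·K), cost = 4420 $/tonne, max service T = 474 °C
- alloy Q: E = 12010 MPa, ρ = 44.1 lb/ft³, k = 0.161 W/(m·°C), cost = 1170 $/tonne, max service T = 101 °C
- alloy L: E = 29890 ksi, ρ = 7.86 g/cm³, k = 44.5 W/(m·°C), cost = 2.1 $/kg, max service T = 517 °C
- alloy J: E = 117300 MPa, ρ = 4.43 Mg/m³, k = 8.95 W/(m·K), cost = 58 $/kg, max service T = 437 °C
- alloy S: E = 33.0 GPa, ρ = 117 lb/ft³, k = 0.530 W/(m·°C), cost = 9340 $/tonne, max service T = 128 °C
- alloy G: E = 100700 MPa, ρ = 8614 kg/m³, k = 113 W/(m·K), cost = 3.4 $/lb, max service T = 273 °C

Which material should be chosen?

Screen on constraints: k ≥ 0.346 W/(m·K); cost ≤ 6.0 $/kg; max service T ≥ 200 °C. Survivors: alloy D, alloy L.
After converting to SI:
  alloy D: E = 62.98 GPa, ρ = 2250 kg/m³
  alloy L: E = 206.1 GPa, ρ = 7860 kg/m³
  alloy D: M = 3.53×10⁻³
  alloy L: M = 1.83×10⁻³
Alloy D has the largest M.

alloy D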